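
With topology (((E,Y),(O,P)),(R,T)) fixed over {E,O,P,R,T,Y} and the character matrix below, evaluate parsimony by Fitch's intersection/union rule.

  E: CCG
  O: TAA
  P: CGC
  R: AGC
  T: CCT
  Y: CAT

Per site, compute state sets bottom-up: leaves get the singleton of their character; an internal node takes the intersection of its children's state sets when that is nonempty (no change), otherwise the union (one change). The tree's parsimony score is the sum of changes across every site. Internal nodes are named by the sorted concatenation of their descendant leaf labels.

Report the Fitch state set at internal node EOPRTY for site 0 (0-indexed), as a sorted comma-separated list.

EY@0: {C} ∩ {C} = {C} (intersection, +0)
OP@0: {T} ∪ {C} = {C,T} (union, +1)
EOPY@0: {C} ∩ {C,T} = {C} (intersection, +0)
RT@0: {A} ∪ {C} = {A,C} (union, +1)
EOPRTY@0: {C} ∩ {A,C} = {C} (intersection, +0)
EY@1: {C} ∪ {A} = {A,C} (union, +1)
OP@1: {A} ∪ {G} = {A,G} (union, +1)
EOPY@1: {A,C} ∩ {A,G} = {A} (intersection, +0)
RT@1: {G} ∪ {C} = {C,G} (union, +1)
EOPRTY@1: {A} ∪ {C,G} = {A,C,G} (union, +1)
EY@2: {G} ∪ {T} = {G,T} (union, +1)
OP@2: {A} ∪ {C} = {A,C} (union, +1)
EOPY@2: {G,T} ∪ {A,C} = {A,C,G,T} (union, +1)
RT@2: {C} ∪ {T} = {C,T} (union, +1)
EOPRTY@2: {A,C,G,T} ∩ {C,T} = {C,T} (intersection, +0)
per-site changes: [2, 4, 4]; total = 10

C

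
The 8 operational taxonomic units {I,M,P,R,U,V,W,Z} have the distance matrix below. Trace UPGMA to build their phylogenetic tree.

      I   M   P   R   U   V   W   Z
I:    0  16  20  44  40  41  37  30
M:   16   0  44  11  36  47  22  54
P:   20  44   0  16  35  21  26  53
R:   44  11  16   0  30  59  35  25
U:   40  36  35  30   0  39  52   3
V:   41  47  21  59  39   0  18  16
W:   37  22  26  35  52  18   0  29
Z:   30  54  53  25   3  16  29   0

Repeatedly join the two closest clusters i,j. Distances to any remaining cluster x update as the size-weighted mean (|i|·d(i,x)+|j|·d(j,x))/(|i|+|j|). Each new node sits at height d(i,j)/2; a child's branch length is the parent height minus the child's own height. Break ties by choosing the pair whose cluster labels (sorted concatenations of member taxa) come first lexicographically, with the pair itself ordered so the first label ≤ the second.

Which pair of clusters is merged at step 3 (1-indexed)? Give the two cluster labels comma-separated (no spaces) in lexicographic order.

step 1: merge (U,Z) at d=3; branch lengths U→3/2, Z→3/2; new cluster UZ
  updated: d(I,UZ)=35, d(M,UZ)=45, d(P,UZ)=44, d(R,UZ)=55/2, d(UZ,V)=55/2, d(UZ,W)=81/2
step 2: merge (M,R) at d=11; branch lengths M→11/2, R→11/2; new cluster MR
  updated: d(I,MR)=30, d(MR,P)=30, d(MR,UZ)=145/4, d(MR,V)=53, d(MR,W)=57/2
step 3: merge (V,W) at d=18; branch lengths V→9, W→9; new cluster VW
  updated: d(I,VW)=39, d(MR,VW)=163/4, d(P,VW)=47/2, d(UZ,VW)=34
step 4: merge (I,P) at d=20; branch lengths I→10, P→10; new cluster IP
  updated: d(IP,MR)=30, d(IP,UZ)=79/2, d(IP,VW)=125/4
step 5: merge (IP,MR) at d=30; branch lengths IP→5, MR→19/2; new cluster IMPR
  updated: d(IMPR,UZ)=303/8, d(IMPR,VW)=36
step 6: merge (UZ,VW) at d=34; branch lengths UZ→31/2, VW→8; new cluster UVWZ
  updated: d(IMPR,UVWZ)=591/16
step 7: merge (IMPR,UVWZ) at d=591/16; branch lengths IMPR→111/32, UVWZ→47/32; new cluster IMPRUVWZ
final tree: (((I:10,P:10):5,(M:11/2,R:11/2):19/2):111/32,((U:3/2,Z:3/2):31/2,(V:9,W:9):8):47/32)
total length: 1519/16

V,W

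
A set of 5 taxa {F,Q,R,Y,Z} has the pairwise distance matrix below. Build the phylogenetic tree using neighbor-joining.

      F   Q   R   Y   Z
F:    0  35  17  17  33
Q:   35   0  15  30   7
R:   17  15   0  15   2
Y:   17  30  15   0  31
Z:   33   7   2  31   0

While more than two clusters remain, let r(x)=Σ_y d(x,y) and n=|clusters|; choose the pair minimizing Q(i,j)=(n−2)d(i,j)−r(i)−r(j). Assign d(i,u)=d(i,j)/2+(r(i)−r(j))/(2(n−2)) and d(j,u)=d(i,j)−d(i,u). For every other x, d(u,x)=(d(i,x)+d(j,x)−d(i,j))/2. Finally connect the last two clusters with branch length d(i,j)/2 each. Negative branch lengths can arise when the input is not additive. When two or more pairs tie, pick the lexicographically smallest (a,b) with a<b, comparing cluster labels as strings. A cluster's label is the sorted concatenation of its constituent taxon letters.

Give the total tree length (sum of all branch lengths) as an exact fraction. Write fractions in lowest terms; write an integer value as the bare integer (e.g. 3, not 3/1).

step 1: merge (F,Y) at d=17, Q=-144; branch lengths F→10, Y→7; new cluster FY
  updated: d(FY,Q)=24, d(FY,R)=15/2, d(FY,Z)=47/2
step 2: merge (FY,R) at d=15/2, Q=-129/2; branch lengths FY→91/8, R→-31/8; new cluster FRY
  updated: d(FRY,Q)=63/4, d(FRY,Z)=9
step 3: merge (FRY,Q) at d=63/4, Q=-127/4; branch lengths FRY→71/8, Q→55/8; new cluster FQRY
  updated: d(FQRY,Z)=1/8
step 4: merge (FQRY,Z) at d=1/8; branch lengths FQRY→1/16, Z→1/16; new cluster FQRYZ
final tree: ((((F:10,Y:7):91/8,R:-31/8):71/8,Q:55/8):1/16,Z:1/16)
total length: 323/8

323/8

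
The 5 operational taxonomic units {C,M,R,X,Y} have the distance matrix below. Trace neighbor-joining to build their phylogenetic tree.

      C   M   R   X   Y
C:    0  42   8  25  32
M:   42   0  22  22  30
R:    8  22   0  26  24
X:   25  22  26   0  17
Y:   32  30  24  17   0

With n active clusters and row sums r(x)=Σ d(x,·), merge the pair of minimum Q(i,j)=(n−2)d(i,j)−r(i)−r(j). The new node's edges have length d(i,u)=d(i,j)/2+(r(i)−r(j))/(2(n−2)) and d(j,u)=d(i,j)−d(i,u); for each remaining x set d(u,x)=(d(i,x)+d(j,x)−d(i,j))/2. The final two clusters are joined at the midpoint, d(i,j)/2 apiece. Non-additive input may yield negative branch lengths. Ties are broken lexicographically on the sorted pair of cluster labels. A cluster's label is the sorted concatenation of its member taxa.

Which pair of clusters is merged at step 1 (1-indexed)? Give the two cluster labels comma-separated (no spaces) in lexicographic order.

step 1: merge (C,R) at d=8, Q=-163; branch lengths C→17/2, R→-1/2; new cluster CR
  updated: d(CR,M)=28, d(CR,X)=43/2, d(CR,Y)=24
step 2: merge (CR,M) at d=28, Q=-195/2; branch lengths CR→99/8, M→125/8; new cluster CMR
  updated: d(CMR,X)=31/4, d(CMR,Y)=13
step 3: merge (CMR,X) at d=31/4, Q=-151/4; branch lengths CMR→15/8, X→47/8; new cluster CMRX
  updated: d(CMRX,Y)=89/8
step 4: merge (CMRX,Y) at d=89/8; branch lengths CMRX→89/16, Y→89/16; new cluster CMRXY
final tree: ((((C:17/2,R:-1/2):99/8,M:125/8):15/8,X:47/8):89/16,Y:89/16)
total length: 439/8

C,R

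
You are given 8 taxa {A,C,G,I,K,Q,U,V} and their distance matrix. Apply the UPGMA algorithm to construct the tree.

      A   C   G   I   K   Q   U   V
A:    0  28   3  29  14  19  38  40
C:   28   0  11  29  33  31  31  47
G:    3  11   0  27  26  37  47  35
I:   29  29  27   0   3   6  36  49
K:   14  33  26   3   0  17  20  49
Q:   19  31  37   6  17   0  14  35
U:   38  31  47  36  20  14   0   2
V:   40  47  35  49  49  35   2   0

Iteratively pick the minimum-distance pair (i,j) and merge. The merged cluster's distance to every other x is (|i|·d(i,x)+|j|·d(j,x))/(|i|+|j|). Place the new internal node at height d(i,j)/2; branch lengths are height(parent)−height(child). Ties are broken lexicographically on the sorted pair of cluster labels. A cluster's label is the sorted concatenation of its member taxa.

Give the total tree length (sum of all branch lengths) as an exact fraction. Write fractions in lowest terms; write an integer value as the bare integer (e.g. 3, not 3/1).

2515/36

step 1: merge (U,V) at d=2; branch lengths U→1, V→1; new cluster UV
  updated: d(A,UV)=39, d(C,UV)=39, d(G,UV)=41, d(I,UV)=85/2, d(K,UV)=69/2, d(Q,UV)=49/2
step 2: merge (A,G) at d=3; branch lengths A→3/2, G→3/2; new cluster AG
  updated: d(AG,C)=39/2, d(AG,I)=28, d(AG,K)=20, d(AG,Q)=28, d(AG,UV)=40
step 3: merge (I,K) at d=3; branch lengths I→3/2, K→3/2; new cluster IK
  updated: d(AG,IK)=24, d(C,IK)=31, d(IK,Q)=23/2, d(IK,UV)=77/2
step 4: merge (IK,Q) at d=23/2; branch lengths IK→17/4, Q→23/4; new cluster IKQ
  updated: d(AG,IKQ)=76/3, d(C,IKQ)=31, d(IKQ,UV)=203/6
step 5: merge (AG,C) at d=39/2; branch lengths AG→33/4, C→39/4; new cluster ACG
  updated: d(ACG,IKQ)=245/9, d(ACG,UV)=119/3
step 6: merge (ACG,IKQ) at d=245/9; branch lengths ACG→139/36, IKQ→283/36; new cluster ACGIKQ
  updated: d(ACGIKQ,UV)=147/4
step 7: merge (ACGIKQ,UV) at d=147/4; branch lengths ACGIKQ→343/72, UV→139/8; new cluster ACGIKQUV
final tree: ((((A:3/2,G:3/2):33/4,C:39/4):139/36,((I:3/2,K:3/2):17/4,Q:23/4):283/36):343/72,(U:1,V:1):139/8)
total length: 2515/36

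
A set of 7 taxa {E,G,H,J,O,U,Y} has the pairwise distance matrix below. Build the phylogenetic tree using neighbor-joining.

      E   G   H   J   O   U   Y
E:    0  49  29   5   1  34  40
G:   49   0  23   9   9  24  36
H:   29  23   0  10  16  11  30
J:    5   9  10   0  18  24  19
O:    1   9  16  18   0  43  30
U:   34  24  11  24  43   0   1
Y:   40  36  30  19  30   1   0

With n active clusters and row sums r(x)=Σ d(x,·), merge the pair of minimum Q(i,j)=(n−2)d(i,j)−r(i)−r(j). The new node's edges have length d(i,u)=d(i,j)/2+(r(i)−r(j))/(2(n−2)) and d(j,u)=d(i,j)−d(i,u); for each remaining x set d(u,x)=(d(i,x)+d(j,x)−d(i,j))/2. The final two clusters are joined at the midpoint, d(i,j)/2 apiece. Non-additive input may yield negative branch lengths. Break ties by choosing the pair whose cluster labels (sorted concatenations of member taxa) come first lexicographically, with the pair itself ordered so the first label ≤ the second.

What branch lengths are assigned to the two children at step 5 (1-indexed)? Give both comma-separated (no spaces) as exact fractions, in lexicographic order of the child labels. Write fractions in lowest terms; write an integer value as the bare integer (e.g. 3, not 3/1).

59/32,365/32

1. join U+Y (d=1, Q=-288) ⇒ UY; edges |U|=-7/5, |Y|=12/5
  updated: d(E,UY)=73/2, d(G,UY)=59/2, d(H,UY)=20, d(J,UY)=21, d(O,UY)=36
2. join E+O (d=1, Q=-393/2) ⇒ EO; edges |E|=89/16, |O|=-73/16
  updated: d(EO,G)=57/2, d(EO,H)=22, d(EO,J)=11, d(EO,UY)=143/4
3. join H+UY (d=20, Q=-485/4) ⇒ HUY; edges |H|=115/24, |UY|=365/24
  updated: d(EO,HUY)=151/8, d(G,HUY)=65/4, d(HUY,J)=11/2
4. join EO+J (d=11, Q=-495/8) ⇒ EJO; edges |EO|=439/32, |J|=-87/32
  updated: d(EJO,G)=53/4, d(EJO,HUY)=107/16
5. join EJO+G (d=53/4, Q=-579/16) ⇒ EGJO; edges |EJO|=59/32, |G|=365/32
  updated: d(EGJO,HUY)=155/32
6. join EGJO+HUY (d=155/32) ⇒ EGHJOUY; edges |EGJO|=155/64, |HUY|=155/64
final tree: ((((E:89/16,O:-73/16):439/32,J:-87/32):59/32,G:365/32):155/64,(H:115/24,(U:-7/5,Y:12/5):365/24):155/64)
total length: 1635/32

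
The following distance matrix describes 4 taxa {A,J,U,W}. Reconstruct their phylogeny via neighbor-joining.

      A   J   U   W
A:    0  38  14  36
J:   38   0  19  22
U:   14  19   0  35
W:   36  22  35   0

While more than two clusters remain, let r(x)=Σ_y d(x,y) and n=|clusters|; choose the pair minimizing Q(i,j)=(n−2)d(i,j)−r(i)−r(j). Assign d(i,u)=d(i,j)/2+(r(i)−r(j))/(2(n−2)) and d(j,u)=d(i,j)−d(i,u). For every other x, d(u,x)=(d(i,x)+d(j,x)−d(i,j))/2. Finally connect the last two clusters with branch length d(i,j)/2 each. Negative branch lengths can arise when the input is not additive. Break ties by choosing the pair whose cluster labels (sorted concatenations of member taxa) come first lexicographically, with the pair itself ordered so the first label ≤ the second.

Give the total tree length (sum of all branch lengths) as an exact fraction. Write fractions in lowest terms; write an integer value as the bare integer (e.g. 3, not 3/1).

1. join A+U (d=14, Q=-128) ⇒ AU; edges |A|=12, |U|=2
  updated: d(AU,J)=43/2, d(AU,W)=57/2
2. join AU+J (d=43/2, Q=-72) ⇒ AJU; edges |AU|=14, |J|=15/2
  updated: d(AJU,W)=29/2
3. join AJU+W (d=29/2) ⇒ AJUW; edges |AJU|=29/4, |W|=29/4
final tree: (((A:12,U:2):14,J:15/2):29/4,W:29/4)
total length: 50

50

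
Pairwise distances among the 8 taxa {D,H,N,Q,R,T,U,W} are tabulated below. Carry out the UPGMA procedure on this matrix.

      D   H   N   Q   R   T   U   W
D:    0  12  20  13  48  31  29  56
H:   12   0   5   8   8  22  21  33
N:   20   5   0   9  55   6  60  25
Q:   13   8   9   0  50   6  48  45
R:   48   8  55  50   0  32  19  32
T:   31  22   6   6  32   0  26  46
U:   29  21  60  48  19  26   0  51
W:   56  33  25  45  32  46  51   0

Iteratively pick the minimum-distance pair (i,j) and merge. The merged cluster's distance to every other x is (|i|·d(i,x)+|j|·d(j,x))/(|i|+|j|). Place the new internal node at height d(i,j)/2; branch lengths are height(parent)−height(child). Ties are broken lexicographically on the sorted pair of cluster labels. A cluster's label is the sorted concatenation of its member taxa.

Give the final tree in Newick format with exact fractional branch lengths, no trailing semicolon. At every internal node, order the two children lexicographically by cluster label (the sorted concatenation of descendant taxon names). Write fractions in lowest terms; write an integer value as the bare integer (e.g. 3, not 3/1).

1. join H+N (d=5) ⇒ HN; edges |H|=5/2, |N|=5/2
  updated: d(D,HN)=16, d(HN,Q)=17/2, d(HN,R)=63/2, d(HN,T)=14, d(HN,U)=81/2, d(HN,W)=29
2. join Q+T (d=6) ⇒ QT; edges |Q|=3, |T|=3
  updated: d(D,QT)=22, d(HN,QT)=45/4, d(QT,R)=41, d(QT,U)=37, d(QT,W)=91/2
3. join HN+QT (d=45/4) ⇒ HNQT; edges |HN|=25/8, |QT|=21/8
  updated: d(D,HNQT)=19, d(HNQT,R)=145/4, d(HNQT,U)=155/4, d(HNQT,W)=149/4
4. join D+HNQT (d=19) ⇒ DHNQT; edges |D|=19/2, |HNQT|=31/8
  updated: d(DHNQT,R)=193/5, d(DHNQT,U)=184/5, d(DHNQT,W)=41
5. join R+U (d=19) ⇒ RU; edges |R|=19/2, |U|=19/2
  updated: d(DHNQT,RU)=377/10, d(RU,W)=83/2
6. join DHNQT+RU (d=377/10) ⇒ DHNQRTU; edges |DHNQT|=187/20, |RU|=187/20
  updated: d(DHNQRTU,W)=288/7
7. join DHNQRTU+W (d=288/7) ⇒ DHNQRTUW; edges |DHNQRTU|=241/140, |W|=144/7
final tree: (((D:19/2,((H:5/2,N:5/2):25/8,(Q:3,T:3):21/8):31/8):187/20,(R:19/2,U:19/2):187/20):241/140,W:144/7)
total length: 25233/280

(((D:19/2,((H:5/2,N:5/2):25/8,(Q:3,T:3):21/8):31/8):187/20,(R:19/2,U:19/2):187/20):241/140,W:144/7)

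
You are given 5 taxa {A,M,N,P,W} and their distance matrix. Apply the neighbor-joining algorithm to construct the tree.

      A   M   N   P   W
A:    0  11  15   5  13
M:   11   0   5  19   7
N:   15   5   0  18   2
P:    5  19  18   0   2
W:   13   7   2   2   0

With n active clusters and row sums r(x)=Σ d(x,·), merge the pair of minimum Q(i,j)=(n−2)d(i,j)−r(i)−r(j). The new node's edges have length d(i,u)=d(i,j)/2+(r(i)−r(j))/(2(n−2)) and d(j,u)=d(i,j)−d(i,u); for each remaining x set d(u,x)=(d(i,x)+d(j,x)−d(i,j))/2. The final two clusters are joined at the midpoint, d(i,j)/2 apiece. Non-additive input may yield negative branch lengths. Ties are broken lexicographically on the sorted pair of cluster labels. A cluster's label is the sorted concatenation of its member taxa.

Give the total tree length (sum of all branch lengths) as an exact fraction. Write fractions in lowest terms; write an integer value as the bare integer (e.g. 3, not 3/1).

151/8

step 1: merge (A,P) at d=5, Q=-73; branch lengths A→5/2, P→5/2; new cluster AP
  updated: d(AP,M)=25/2, d(AP,N)=14, d(AP,W)=5
step 2: merge (AP,W) at d=5, Q=-71/2; branch lengths AP→55/8, W→-15/8; new cluster APW
  updated: d(APW,M)=29/4, d(APW,N)=11/2
step 3: merge (APW,M) at d=29/4, Q=-71/4; branch lengths APW→31/8, M→27/8; new cluster AMPW
  updated: d(AMPW,N)=13/8
step 4: merge (AMPW,N) at d=13/8; branch lengths AMPW→13/16, N→13/16; new cluster AMNPW
final tree: ((((A:5/2,P:5/2):55/8,W:-15/8):31/8,M:27/8):13/16,N:13/16)
total length: 151/8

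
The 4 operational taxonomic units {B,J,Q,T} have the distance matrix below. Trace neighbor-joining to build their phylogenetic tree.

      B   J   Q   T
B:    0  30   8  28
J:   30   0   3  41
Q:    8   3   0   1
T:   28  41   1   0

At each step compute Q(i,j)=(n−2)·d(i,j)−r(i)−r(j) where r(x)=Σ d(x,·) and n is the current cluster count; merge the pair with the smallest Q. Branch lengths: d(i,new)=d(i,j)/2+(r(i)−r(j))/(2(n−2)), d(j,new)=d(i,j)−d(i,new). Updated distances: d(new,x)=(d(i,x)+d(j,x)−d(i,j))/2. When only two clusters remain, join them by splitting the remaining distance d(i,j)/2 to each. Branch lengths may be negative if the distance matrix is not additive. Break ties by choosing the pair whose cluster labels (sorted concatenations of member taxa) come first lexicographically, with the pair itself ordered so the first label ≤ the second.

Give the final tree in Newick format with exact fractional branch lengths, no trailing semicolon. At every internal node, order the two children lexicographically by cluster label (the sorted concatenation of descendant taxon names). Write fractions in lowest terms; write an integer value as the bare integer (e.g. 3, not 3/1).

(((B:13,J:17):9/2,Q:-14):15/2,T:15/2)

iteration 1: select B,J (d=30, Q=-80); attach at lengths (13, 17); label the merged cluster BJ
  updated: d(BJ,Q)=-19/2, d(BJ,T)=39/2
iteration 2: select BJ,Q (d=-19/2, Q=-11); attach at lengths (9/2, -14); label the merged cluster BJQ
  updated: d(BJQ,T)=15
iteration 3: select BJQ,T (d=15); attach at lengths (15/2, 15/2); label the merged cluster BJQT
final tree: (((B:13,J:17):9/2,Q:-14):15/2,T:15/2)
total length: 71/2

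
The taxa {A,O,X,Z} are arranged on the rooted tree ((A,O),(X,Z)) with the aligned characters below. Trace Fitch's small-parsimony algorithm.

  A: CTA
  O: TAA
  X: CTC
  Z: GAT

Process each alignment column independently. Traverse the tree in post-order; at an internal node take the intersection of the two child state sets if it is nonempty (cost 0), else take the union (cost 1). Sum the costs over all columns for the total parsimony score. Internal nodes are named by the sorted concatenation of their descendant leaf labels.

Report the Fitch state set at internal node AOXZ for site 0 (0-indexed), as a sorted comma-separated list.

[col 0] AO: children A:{C}, O:{T} ∪→ {C,T}; cost 1
[col 0] XZ: children X:{C}, Z:{G} ∪→ {C,G}; cost 1
[col 0] AOXZ: children AO:{C,T}, XZ:{C,G} ∩→ {C}; cost 0
[col 1] AO: children A:{T}, O:{A} ∪→ {A,T}; cost 1
[col 1] XZ: children X:{T}, Z:{A} ∪→ {A,T}; cost 1
[col 1] AOXZ: children AO:{A,T}, XZ:{A,T} ∩→ {A,T}; cost 0
[col 2] AO: children A:{A}, O:{A} ∩→ {A}; cost 0
[col 2] XZ: children X:{C}, Z:{T} ∪→ {C,T}; cost 1
[col 2] AOXZ: children AO:{A}, XZ:{C,T} ∪→ {A,C,T}; cost 1
per-site changes: [2, 2, 2]; total = 6

C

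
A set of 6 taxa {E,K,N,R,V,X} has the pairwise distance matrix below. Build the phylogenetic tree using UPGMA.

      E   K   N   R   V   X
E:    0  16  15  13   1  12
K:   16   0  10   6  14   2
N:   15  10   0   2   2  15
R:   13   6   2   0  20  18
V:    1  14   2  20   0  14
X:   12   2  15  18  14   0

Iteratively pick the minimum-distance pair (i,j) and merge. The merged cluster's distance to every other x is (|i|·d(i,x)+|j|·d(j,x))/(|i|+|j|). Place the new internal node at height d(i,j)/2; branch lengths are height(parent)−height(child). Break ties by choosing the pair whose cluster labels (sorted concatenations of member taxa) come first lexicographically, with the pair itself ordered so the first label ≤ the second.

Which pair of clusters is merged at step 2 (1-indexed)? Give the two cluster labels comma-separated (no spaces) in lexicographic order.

K,X

1. join E+V (d=1) ⇒ EV; edges |E|=1/2, |V|=1/2
  updated: d(EV,K)=15, d(EV,N)=17/2, d(EV,R)=33/2, d(EV,X)=13
2. join K+X (d=2) ⇒ KX; edges |K|=1, |X|=1
  updated: d(EV,KX)=14, d(KX,N)=25/2, d(KX,R)=12
3. join N+R (d=2) ⇒ NR; edges |N|=1, |R|=1
  updated: d(EV,NR)=25/2, d(KX,NR)=49/4
4. join KX+NR (d=49/4) ⇒ KNRX; edges |KX|=41/8, |NR|=41/8
  updated: d(EV,KNRX)=53/4
5. join EV+KNRX (d=53/4) ⇒ EKNRVX; edges |EV|=49/8, |KNRX|=1/2
final tree: ((E:1/2,V:1/2):49/8,((K:1,X:1):41/8,(N:1,R:1):41/8):1/2)
total length: 175/8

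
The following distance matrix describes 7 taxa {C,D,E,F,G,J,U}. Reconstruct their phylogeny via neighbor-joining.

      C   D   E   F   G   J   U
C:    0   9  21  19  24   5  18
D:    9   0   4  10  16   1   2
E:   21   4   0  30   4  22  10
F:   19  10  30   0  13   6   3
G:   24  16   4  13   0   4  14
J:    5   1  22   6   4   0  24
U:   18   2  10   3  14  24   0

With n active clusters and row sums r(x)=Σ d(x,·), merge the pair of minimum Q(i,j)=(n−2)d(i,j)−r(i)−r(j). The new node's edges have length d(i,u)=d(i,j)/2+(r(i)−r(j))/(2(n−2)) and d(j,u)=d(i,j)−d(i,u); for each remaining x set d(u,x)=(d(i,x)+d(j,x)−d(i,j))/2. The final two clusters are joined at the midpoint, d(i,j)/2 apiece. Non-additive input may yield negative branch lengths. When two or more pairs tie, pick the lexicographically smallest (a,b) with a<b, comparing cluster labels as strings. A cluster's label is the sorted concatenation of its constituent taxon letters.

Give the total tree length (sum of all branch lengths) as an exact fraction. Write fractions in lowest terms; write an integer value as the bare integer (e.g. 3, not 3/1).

1. join E+G (d=4, Q=-146) ⇒ EG; edges |E|=18/5, |G|=2/5
  updated: d(C,EG)=41/2, d(D,EG)=8, d(EG,F)=39/2, d(EG,J)=11, d(EG,U)=10
2. join F+U (d=3, Q=-205/2) ⇒ FU; edges |F|=25/16, |U|=23/16
  updated: d(C,FU)=17, d(D,FU)=9/2, d(EG,FU)=53/4, d(FU,J)=27/2
3. join C+J (d=5, Q=-67) ⇒ CJ; edges |C|=6, |J|=-1
  updated: d(CJ,D)=5/2, d(CJ,EG)=53/4, d(CJ,FU)=51/4
4. join CJ+D (d=5/2, Q=-77/2) ⇒ CDJ; edges |CJ|=37/8, |D|=-17/8
  updated: d(CDJ,EG)=75/8, d(CDJ,FU)=59/8
5. join CDJ+EG (d=75/8, Q=-30) ⇒ CDEGJ; edges |CDJ|=7/4, |EG|=61/8
  updated: d(CDEGJ,FU)=45/8
6. join CDEGJ+FU (d=45/8) ⇒ CDEFGJU; edges |CDEGJ|=45/16, |FU|=45/16
final tree: ((((C:6,J:-1):37/8,D:-17/8):7/4,(E:18/5,G:2/5):61/8):45/16,(F:25/16,U:23/16):45/16)
total length: 59/2

59/2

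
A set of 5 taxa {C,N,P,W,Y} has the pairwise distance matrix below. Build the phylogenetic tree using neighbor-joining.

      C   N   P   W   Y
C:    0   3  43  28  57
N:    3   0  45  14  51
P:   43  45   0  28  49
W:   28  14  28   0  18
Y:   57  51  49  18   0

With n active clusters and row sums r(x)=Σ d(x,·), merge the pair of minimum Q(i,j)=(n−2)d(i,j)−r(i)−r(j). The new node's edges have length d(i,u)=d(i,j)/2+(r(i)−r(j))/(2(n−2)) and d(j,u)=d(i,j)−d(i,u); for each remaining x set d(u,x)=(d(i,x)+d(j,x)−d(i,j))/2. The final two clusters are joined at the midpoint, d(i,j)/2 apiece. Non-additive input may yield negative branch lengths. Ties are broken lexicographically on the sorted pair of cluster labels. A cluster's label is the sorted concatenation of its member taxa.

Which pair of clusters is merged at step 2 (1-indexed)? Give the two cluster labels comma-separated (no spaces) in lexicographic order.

CN,P

1. join C+N (d=3, Q=-235) ⇒ CN; edges |C|=9/2, |N|=-3/2
  updated: d(CN,P)=85/2, d(CN,W)=39/2, d(CN,Y)=105/2
2. join CN+P (d=85/2, Q=-149) ⇒ CNP; edges |CN|=20, |P|=45/2
  updated: d(CNP,W)=5/2, d(CNP,Y)=59/2
3. join CNP+W (d=5/2, Q=-50) ⇒ CNPW; edges |CNP|=7, |W|=-9/2
  updated: d(CNPW,Y)=45/2
4. join CNPW+Y (d=45/2) ⇒ CNPWY; edges |CNPW|=45/4, |Y|=45/4
final tree: ((((C:9/2,N:-3/2):20,P:45/2):7,W:-9/2):45/4,Y:45/4)
total length: 141/2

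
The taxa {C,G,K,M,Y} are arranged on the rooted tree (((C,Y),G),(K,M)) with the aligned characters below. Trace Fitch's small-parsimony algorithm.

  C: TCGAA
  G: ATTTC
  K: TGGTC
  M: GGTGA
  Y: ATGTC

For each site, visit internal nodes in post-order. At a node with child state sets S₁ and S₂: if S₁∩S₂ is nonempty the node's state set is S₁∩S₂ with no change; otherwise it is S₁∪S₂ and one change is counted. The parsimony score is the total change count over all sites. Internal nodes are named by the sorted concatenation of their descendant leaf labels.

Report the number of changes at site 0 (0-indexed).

site 0, node CY: C={T} ∪ Y={A} → {A,T} (+1)
site 0, node CGY: CY={A,T} ∩ G={A} → {A} (+0)
site 0, node KM: K={T} ∪ M={G} → {G,T} (+1)
site 0, node CGKMY: CGY={A} ∪ KM={G,T} → {A,G,T} (+1)
site 1, node CY: C={C} ∪ Y={T} → {C,T} (+1)
site 1, node CGY: CY={C,T} ∩ G={T} → {T} (+0)
site 1, node KM: K={G} ∩ M={G} → {G} (+0)
site 1, node CGKMY: CGY={T} ∪ KM={G} → {G,T} (+1)
site 2, node CY: C={G} ∩ Y={G} → {G} (+0)
site 2, node CGY: CY={G} ∪ G={T} → {G,T} (+1)
site 2, node KM: K={G} ∪ M={T} → {G,T} (+1)
site 2, node CGKMY: CGY={G,T} ∩ KM={G,T} → {G,T} (+0)
site 3, node CY: C={A} ∪ Y={T} → {A,T} (+1)
site 3, node CGY: CY={A,T} ∩ G={T} → {T} (+0)
site 3, node KM: K={T} ∪ M={G} → {G,T} (+1)
site 3, node CGKMY: CGY={T} ∩ KM={G,T} → {T} (+0)
site 4, node CY: C={A} ∪ Y={C} → {A,C} (+1)
site 4, node CGY: CY={A,C} ∩ G={C} → {C} (+0)
site 4, node KM: K={C} ∪ M={A} → {A,C} (+1)
site 4, node CGKMY: CGY={C} ∩ KM={A,C} → {C} (+0)
per-site changes: [3, 2, 2, 2, 2]; total = 11

3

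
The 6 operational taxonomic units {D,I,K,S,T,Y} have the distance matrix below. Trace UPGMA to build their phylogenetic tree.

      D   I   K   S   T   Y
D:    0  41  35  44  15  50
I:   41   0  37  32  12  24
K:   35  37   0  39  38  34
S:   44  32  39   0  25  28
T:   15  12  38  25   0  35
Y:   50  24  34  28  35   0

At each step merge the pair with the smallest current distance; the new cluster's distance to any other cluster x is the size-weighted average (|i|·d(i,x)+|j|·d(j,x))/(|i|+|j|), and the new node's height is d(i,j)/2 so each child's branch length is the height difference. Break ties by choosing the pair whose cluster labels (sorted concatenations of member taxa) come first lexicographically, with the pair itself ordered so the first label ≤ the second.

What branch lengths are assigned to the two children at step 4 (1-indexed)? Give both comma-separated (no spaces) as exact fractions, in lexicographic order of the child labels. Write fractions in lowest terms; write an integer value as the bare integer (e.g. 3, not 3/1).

1. join I+T (d=12) ⇒ IT; edges |I|=6, |T|=6
  updated: d(D,IT)=28, d(IT,K)=75/2, d(IT,S)=57/2, d(IT,Y)=59/2
2. join D+IT (d=28) ⇒ DIT; edges |D|=14, |IT|=8
  updated: d(DIT,K)=110/3, d(DIT,S)=101/3, d(DIT,Y)=109/3
3. join S+Y (d=28) ⇒ SY; edges |S|=14, |Y|=14
  updated: d(DIT,SY)=35, d(K,SY)=73/2
4. join DIT+SY (d=35) ⇒ DISTY; edges |DIT|=7/2, |SY|=7/2
  updated: d(DISTY,K)=183/5
5. join DISTY+K (d=183/5) ⇒ DIKSTY; edges |DISTY|=4/5, |K|=183/10
final tree: (((D:14,(I:6,T:6):8):7/2,(S:14,Y:14):7/2):4/5,K:183/10)
total length: 881/10

7/2,7/2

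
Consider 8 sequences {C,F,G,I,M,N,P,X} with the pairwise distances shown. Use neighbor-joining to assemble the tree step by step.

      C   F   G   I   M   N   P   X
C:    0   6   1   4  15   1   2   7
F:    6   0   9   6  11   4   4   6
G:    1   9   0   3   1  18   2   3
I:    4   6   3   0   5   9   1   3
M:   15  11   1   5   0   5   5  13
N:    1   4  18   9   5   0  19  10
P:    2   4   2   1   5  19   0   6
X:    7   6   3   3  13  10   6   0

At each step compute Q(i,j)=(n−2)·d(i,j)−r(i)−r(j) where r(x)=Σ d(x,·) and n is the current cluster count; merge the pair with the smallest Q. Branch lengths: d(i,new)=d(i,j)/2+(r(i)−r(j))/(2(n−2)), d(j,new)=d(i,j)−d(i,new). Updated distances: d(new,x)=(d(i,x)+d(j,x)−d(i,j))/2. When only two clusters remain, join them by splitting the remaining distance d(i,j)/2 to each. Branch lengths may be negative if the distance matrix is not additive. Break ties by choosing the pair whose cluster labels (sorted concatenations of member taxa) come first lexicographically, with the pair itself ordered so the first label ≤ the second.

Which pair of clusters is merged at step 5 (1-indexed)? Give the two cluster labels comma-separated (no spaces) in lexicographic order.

iteration 1: select C,N (d=1, Q=-96); attach at lengths (-2, 3); label the merged cluster CN
  updated: d(CN,F)=9/2, d(CN,G)=9, d(CN,I)=6, d(CN,M)=19/2, d(CN,P)=10, d(CN,X)=8
iteration 2: select G,M (d=1, Q=-133/2); attach at lengths (-5/4, 9/4); label the merged cluster GM
  updated: d(CN,GM)=35/4, d(F,GM)=19/2, d(GM,I)=7/2, d(GM,P)=3, d(GM,X)=15/2
iteration 3: select CN,F (d=9/2, Q=-197/4); attach at lengths (101/32, 43/32); label the merged cluster CFN
  updated: d(CFN,GM)=55/8, d(CFN,I)=15/4, d(CFN,P)=19/4, d(CFN,X)=19/4
iteration 4: select CFN,X (d=19/4, Q=-217/8); attach at lengths (35/16, 41/16); label the merged cluster CFNX
  updated: d(CFNX,GM)=77/16, d(CFNX,I)=1, d(CFNX,P)=3
iteration 5: select CFNX,I (d=1, Q=-197/16); attach at lengths (85/64, -21/64); label the merged cluster CFINX
  updated: d(CFINX,GM)=117/32, d(CFINX,P)=3/2
iteration 6: select CFINX,GM (d=117/32, Q=-261/32); attach at lengths (69/64, 165/64); label the merged cluster CFGIMNX
  updated: d(CFGIMNX,P)=27/64
iteration 7: select CFGIMNX,P (d=27/64); attach at lengths (27/128, 27/128); label the merged cluster CFGIMNPX
final tree: ((((((C:-2,N:3):101/32,F:43/32):35/16,X:41/16):85/64,I:-21/64):69/64,(G:-5/4,M:9/4):165/64):27/128,P:27/128)
total length: 1045/64

CFNX,I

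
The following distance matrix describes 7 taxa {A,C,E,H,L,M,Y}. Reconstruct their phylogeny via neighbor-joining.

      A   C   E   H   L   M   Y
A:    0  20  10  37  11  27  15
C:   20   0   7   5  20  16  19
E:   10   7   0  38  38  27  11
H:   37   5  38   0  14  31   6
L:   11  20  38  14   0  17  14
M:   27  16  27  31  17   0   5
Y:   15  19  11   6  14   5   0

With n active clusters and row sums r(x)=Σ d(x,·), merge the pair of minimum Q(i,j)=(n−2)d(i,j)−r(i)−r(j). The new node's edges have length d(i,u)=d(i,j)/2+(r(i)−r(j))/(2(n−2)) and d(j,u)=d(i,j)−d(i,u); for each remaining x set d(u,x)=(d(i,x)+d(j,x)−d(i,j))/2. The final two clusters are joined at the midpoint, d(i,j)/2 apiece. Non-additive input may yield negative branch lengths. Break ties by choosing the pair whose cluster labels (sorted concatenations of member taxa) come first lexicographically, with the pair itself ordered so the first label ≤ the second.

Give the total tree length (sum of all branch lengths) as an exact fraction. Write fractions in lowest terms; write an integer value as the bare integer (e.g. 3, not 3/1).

iteration 1: select A,E (d=10, Q=-201); attach at lengths (39/10, 61/10); label the merged cluster AE
  updated: d(AE,C)=17/2, d(AE,H)=65/2, d(AE,L)=39/2, d(AE,M)=22, d(AE,Y)=8
iteration 2: select C,H (d=5, Q=-137); attach at lengths (0, 5); label the merged cluster CH
  updated: d(AE,CH)=18, d(CH,L)=29/2, d(CH,M)=21, d(CH,Y)=10
iteration 3: select M,Y (d=5, Q=-87); attach at lengths (43/6, -13/6); label the merged cluster MY
  updated: d(AE,MY)=25/2, d(CH,MY)=13, d(L,MY)=13
iteration 4: select AE,MY (d=25/2, Q=-127/2); attach at lengths (73/8, 27/8); label the merged cluster AEMY
  updated: d(AEMY,CH)=37/4, d(AEMY,L)=10
iteration 5: select AEMY,CH (d=37/4, Q=-135/4); attach at lengths (19/8, 55/8); label the merged cluster ACEHMY
  updated: d(ACEHMY,L)=61/8
iteration 6: select ACEHMY,L (d=61/8); attach at lengths (61/16, 61/16); label the merged cluster ACEHLMY
final tree: ((((A:39/10,E:61/10):73/8,(M:43/6,Y:-13/6):27/8):19/8,(C:0,H:5):55/8):61/16,L:61/16)
total length: 395/8

395/8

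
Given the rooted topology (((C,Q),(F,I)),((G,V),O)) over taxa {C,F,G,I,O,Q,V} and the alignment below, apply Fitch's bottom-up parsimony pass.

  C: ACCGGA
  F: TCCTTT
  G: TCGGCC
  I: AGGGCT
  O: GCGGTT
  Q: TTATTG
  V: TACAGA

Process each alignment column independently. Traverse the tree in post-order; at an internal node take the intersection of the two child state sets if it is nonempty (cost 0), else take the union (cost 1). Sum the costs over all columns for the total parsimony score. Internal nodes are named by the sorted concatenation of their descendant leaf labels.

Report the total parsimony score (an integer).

[col 0] CQ: children C:{A}, Q:{T} ∪→ {A,T}; cost 1
[col 0] FI: children F:{T}, I:{A} ∪→ {A,T}; cost 1
[col 0] CFIQ: children CQ:{A,T}, FI:{A,T} ∩→ {A,T}; cost 0
[col 0] GV: children G:{T}, V:{T} ∩→ {T}; cost 0
[col 0] GOV: children GV:{T}, O:{G} ∪→ {G,T}; cost 1
[col 0] CFGIOQV: children CFIQ:{A,T}, GOV:{G,T} ∩→ {T}; cost 0
[col 1] CQ: children C:{C}, Q:{T} ∪→ {C,T}; cost 1
[col 1] FI: children F:{C}, I:{G} ∪→ {C,G}; cost 1
[col 1] CFIQ: children CQ:{C,T}, FI:{C,G} ∩→ {C}; cost 0
[col 1] GV: children G:{C}, V:{A} ∪→ {A,C}; cost 1
[col 1] GOV: children GV:{A,C}, O:{C} ∩→ {C}; cost 0
[col 1] CFGIOQV: children CFIQ:{C}, GOV:{C} ∩→ {C}; cost 0
[col 2] CQ: children C:{C}, Q:{A} ∪→ {A,C}; cost 1
[col 2] FI: children F:{C}, I:{G} ∪→ {C,G}; cost 1
[col 2] CFIQ: children CQ:{A,C}, FI:{C,G} ∩→ {C}; cost 0
[col 2] GV: children G:{G}, V:{C} ∪→ {C,G}; cost 1
[col 2] GOV: children GV:{C,G}, O:{G} ∩→ {G}; cost 0
[col 2] CFGIOQV: children CFIQ:{C}, GOV:{G} ∪→ {C,G}; cost 1
[col 3] CQ: children C:{G}, Q:{T} ∪→ {G,T}; cost 1
[col 3] FI: children F:{T}, I:{G} ∪→ {G,T}; cost 1
[col 3] CFIQ: children CQ:{G,T}, FI:{G,T} ∩→ {G,T}; cost 0
[col 3] GV: children G:{G}, V:{A} ∪→ {A,G}; cost 1
[col 3] GOV: children GV:{A,G}, O:{G} ∩→ {G}; cost 0
[col 3] CFGIOQV: children CFIQ:{G,T}, GOV:{G} ∩→ {G}; cost 0
[col 4] CQ: children C:{G}, Q:{T} ∪→ {G,T}; cost 1
[col 4] FI: children F:{T}, I:{C} ∪→ {C,T}; cost 1
[col 4] CFIQ: children CQ:{G,T}, FI:{C,T} ∩→ {T}; cost 0
[col 4] GV: children G:{C}, V:{G} ∪→ {C,G}; cost 1
[col 4] GOV: children GV:{C,G}, O:{T} ∪→ {C,G,T}; cost 1
[col 4] CFGIOQV: children CFIQ:{T}, GOV:{C,G,T} ∩→ {T}; cost 0
[col 5] CQ: children C:{A}, Q:{G} ∪→ {A,G}; cost 1
[col 5] FI: children F:{T}, I:{T} ∩→ {T}; cost 0
[col 5] CFIQ: children CQ:{A,G}, FI:{T} ∪→ {A,G,T}; cost 1
[col 5] GV: children G:{C}, V:{A} ∪→ {A,C}; cost 1
[col 5] GOV: children GV:{A,C}, O:{T} ∪→ {A,C,T}; cost 1
[col 5] CFGIOQV: children CFIQ:{A,G,T}, GOV:{A,C,T} ∩→ {A,T}; cost 0
per-site changes: [3, 3, 4, 3, 4, 4]; total = 21

21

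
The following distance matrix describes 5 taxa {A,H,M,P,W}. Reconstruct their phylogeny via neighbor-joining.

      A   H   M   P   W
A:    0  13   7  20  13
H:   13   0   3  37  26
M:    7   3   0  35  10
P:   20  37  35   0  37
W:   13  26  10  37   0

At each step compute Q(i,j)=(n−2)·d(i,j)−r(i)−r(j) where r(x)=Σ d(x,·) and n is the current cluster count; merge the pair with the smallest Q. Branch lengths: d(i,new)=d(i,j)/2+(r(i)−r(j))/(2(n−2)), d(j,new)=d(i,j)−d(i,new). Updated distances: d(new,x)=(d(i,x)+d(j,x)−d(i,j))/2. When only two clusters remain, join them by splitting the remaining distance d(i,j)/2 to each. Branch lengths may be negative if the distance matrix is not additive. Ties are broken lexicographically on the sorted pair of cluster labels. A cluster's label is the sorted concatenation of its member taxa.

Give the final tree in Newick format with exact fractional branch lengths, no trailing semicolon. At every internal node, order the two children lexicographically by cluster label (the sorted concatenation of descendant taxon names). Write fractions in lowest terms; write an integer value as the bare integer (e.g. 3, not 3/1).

iteration 1: select H,M (d=3, Q=-125); attach at lengths (11/2, -5/2); label the merged cluster HM
  updated: d(A,HM)=17/2, d(HM,P)=69/2, d(HM,W)=33/2
iteration 2: select A,P (d=20, Q=-93); attach at lengths (-5/2, 45/2); label the merged cluster AP
  updated: d(AP,HM)=23/2, d(AP,W)=15
iteration 3: select AP,HM (d=23/2, Q=-43); attach at lengths (5, 13/2); label the merged cluster AHMP
  updated: d(AHMP,W)=10
iteration 4: select AHMP,W (d=10); attach at lengths (5, 5); label the merged cluster AHMPW
final tree: (((A:-5/2,P:45/2):5,(H:11/2,M:-5/2):13/2):5,W:5)
total length: 89/2

(((A:-5/2,P:45/2):5,(H:11/2,M:-5/2):13/2):5,W:5)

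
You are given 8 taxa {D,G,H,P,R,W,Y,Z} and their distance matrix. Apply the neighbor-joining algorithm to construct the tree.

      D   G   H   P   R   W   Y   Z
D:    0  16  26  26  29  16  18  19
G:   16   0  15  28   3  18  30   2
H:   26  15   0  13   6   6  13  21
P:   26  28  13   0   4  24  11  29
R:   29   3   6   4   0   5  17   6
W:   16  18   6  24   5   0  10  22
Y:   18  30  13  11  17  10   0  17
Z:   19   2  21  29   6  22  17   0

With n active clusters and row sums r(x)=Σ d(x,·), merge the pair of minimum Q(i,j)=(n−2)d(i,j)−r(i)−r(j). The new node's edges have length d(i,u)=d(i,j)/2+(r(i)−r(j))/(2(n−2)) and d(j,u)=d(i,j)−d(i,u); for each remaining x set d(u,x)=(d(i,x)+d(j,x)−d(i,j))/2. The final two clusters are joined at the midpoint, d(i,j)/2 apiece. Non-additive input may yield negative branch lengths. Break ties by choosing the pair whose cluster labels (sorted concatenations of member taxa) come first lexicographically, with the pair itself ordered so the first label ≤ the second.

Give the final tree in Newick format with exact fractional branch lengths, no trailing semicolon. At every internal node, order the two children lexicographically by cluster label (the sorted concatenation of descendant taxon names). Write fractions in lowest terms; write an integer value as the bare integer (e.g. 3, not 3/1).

step 1: merge (G,Z) at d=2, Q=-216; branch lengths G→2/3, Z→4/3; new cluster GZ
  updated: d(D,GZ)=33/2, d(GZ,H)=17, d(GZ,P)=55/2, d(GZ,R)=7/2, d(GZ,W)=19, d(GZ,Y)=45/2
step 2: merge (D,GZ) at d=33/2, Q=-155; branch lengths D→54/5, GZ→57/10; new cluster DGZ
  updated: d(DGZ,H)=53/4, d(DGZ,P)=37/2, d(DGZ,R)=8, d(DGZ,W)=37/4, d(DGZ,Y)=12
step 3: merge (P,R) at d=4, Q=-189/2; branch lengths P→93/16, R→-29/16; new cluster PR
  updated: d(DGZ,PR)=45/4, d(H,PR)=15/2, d(PR,W)=25/2, d(PR,Y)=12
step 4: merge (H,PR) at d=15/2, Q=-121/2; branch lengths H→19/6, PR→13/3; new cluster HPR
  updated: d(DGZ,HPR)=17/2, d(HPR,W)=11/2, d(HPR,Y)=35/4
step 5: merge (DGZ,Y) at d=12, Q=-73/2; branch lengths DGZ→23/4, Y→25/4; new cluster DGYZ
  updated: d(DGYZ,HPR)=21/8, d(DGYZ,W)=29/8
step 6: merge (DGYZ,HPR) at d=21/8, Q=-47/4; branch lengths DGYZ→3/8, HPR→9/4; new cluster DGHPRYZ
  updated: d(DGHPRYZ,W)=13/4
step 7: merge (DGHPRYZ,W) at d=13/4; branch lengths DGHPRYZ→13/8, W→13/8; new cluster DGHPRWYZ
final tree: ((((D:54/5,(G:2/3,Z:4/3):57/10):23/4,Y:25/4):3/8,(H:19/6,(P:93/16,R:-29/16):13/3):9/4):13/8,W:13/8)
total length: 383/8

((((D:54/5,(G:2/3,Z:4/3):57/10):23/4,Y:25/4):3/8,(H:19/6,(P:93/16,R:-29/16):13/3):9/4):13/8,W:13/8)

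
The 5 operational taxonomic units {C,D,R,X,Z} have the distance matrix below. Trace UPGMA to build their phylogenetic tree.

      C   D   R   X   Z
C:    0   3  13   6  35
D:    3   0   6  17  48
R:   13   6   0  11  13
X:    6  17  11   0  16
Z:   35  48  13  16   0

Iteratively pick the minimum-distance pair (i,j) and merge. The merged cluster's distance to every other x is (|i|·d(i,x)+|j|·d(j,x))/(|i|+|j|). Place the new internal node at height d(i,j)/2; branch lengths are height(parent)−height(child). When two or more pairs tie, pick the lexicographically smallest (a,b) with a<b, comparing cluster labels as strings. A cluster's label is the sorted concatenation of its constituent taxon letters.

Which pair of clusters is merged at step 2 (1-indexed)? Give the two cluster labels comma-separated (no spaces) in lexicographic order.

CD,R

1. join C+D (d=3) ⇒ CD; edges |C|=3/2, |D|=3/2
  updated: d(CD,R)=19/2, d(CD,X)=23/2, d(CD,Z)=83/2
2. join CD+R (d=19/2) ⇒ CDR; edges |CD|=13/4, |R|=19/4
  updated: d(CDR,X)=34/3, d(CDR,Z)=32
3. join CDR+X (d=34/3) ⇒ CDRX; edges |CDR|=11/12, |X|=17/3
  updated: d(CDRX,Z)=28
4. join CDRX+Z (d=28) ⇒ CDRXZ; edges |CDRX|=25/3, |Z|=14
final tree: ((((C:3/2,D:3/2):13/4,R:19/4):11/12,X:17/3):25/3,Z:14)
total length: 479/12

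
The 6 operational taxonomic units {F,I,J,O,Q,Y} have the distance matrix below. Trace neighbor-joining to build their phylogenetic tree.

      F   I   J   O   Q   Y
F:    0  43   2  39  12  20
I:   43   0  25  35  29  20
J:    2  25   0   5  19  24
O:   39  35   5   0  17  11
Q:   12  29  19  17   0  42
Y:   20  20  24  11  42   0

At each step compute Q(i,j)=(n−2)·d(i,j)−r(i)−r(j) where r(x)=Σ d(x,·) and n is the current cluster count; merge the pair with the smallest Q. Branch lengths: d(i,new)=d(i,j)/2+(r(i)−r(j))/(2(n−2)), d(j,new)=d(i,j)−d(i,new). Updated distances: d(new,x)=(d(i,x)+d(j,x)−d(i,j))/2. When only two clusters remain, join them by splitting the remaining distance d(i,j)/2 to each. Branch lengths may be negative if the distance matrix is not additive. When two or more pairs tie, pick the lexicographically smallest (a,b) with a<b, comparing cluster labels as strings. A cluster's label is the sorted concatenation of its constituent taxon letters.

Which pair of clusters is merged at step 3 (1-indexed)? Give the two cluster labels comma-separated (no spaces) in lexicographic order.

step 1: merge (I,Y) at d=20, Q=-189; branch lengths I→115/8, Y→45/8; new cluster IY
  updated: d(F,IY)=43/2, d(IY,J)=29/2, d(IY,O)=13, d(IY,Q)=51/2
step 2: merge (F,Q) at d=12, Q=-112; branch lengths F→37/6, Q→35/6; new cluster FQ
  updated: d(FQ,IY)=35/2, d(FQ,J)=9/2, d(FQ,O)=22
step 3: merge (FQ,J) at d=9/2, Q=-59; branch lengths FQ→29/4, J→-11/4; new cluster FJQ
  updated: d(FJQ,IY)=55/4, d(FJQ,O)=45/4
step 4: merge (FJQ,IY) at d=55/4, Q=-38; branch lengths FJQ→6, IY→31/4; new cluster FIJQY
  updated: d(FIJQY,O)=21/4
step 5: merge (FIJQY,O) at d=21/4; branch lengths FIJQY→21/8, O→21/8; new cluster FIJOQY
final tree: ((((F:37/6,Q:35/6):29/4,J:-11/4):6,(I:115/8,Y:45/8):31/4):21/8,O:21/8)
total length: 111/2

FQ,J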